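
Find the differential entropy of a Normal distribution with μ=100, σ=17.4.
4.2754 nats

We have X ~ Normal(μ=100, σ=17.4).

The differential entropy measures the uncertainty or information content of the distribution.

For a Normal distribution with μ=100, σ=17.4:
h(X) = 4.2754 nats

(In bits, this would be 6.1681 bits.)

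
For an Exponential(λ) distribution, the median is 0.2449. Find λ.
λ = 2.8303

For X ~ Exponential(λ), the CDF is F(x) = 1 - e^(-λx).
The median m satisfies F(m) = 0.5:
1 - e^(-λm) = 0.5
e^(-λm) = 0.5
λm = ln(2)
m = ln(2) / λ

Given m = 0.2449:
λ = ln(2) / 0.2449 = 0.693147 / 0.2449 = 2.8303

Verification: ln(2) / 2.8303 = 0.2449 ✓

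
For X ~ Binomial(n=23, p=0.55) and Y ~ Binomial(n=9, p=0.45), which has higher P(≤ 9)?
Y has higher probability (P(Y ≤ 9) = 1.0000 > P(X ≤ 9) = 0.0937)

Compute P(≤ 9) for each distribution:

X ~ Binomial(n=23, p=0.55):
P(X ≤ 9) = 0.0937

Y ~ Binomial(n=9, p=0.45):
P(Y ≤ 9) = 1.0000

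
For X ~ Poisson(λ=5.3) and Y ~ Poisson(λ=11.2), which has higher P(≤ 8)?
X has higher probability (P(X ≤ 8) = 0.9106 > P(Y ≤ 8) = 0.2147)

Compute P(≤ 8) for each distribution:

X ~ Poisson(λ=5.3):
P(X ≤ 8) = 0.9106

Y ~ Poisson(λ=11.2):
P(Y ≤ 8) = 0.2147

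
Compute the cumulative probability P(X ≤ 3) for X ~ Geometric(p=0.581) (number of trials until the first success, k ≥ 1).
0.926440

We have X ~ Geometric(p=0.581) (number of trials until the first success, k ≥ 1).

The CDF gives us P(X ≤ k).

Using the CDF:
P(X ≤ 3) = 0.926440

This means there's approximately a 92.6% chance that X is at most 3.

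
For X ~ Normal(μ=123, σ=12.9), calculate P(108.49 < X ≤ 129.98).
0.575440

We have X ~ Normal(μ=123, σ=12.9).

To find P(108.49 < X ≤ 129.98), we use:
P(108.49 < X ≤ 129.98) = P(X ≤ 129.98) - P(X ≤ 108.49)
                 = F(129.98) - F(108.49)
                 = 0.705776 - 0.130336
                 = 0.575440

So there's approximately a 57.5% chance that X falls in this range.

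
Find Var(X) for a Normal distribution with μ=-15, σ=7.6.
57.7600

We have X ~ Normal(μ=-15, σ=7.6).

For a Normal distribution with μ=-15, σ=7.6:
Var(X) = 57.7600

The variance measures the spread of the distribution around the mean.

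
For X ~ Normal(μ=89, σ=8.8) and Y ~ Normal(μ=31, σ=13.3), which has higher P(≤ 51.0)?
Y has higher probability (P(Y ≤ 51.0) = 0.9337 > P(X ≤ 51.0) = 0.0000)

Compute P(≤ 51.0) for each distribution:

X ~ Normal(μ=89, σ=8.8):
P(X ≤ 51.0) = 0.0000

Y ~ Normal(μ=31, σ=13.3):
P(Y ≤ 51.0) = 0.9337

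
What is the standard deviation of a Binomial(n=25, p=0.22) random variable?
2.0712

We have X ~ Binomial(n=25, p=0.22).

For a Binomial distribution with n=25, p=0.22:
σ = √Var(X) = 2.0712

The standard deviation is the square root of the variance.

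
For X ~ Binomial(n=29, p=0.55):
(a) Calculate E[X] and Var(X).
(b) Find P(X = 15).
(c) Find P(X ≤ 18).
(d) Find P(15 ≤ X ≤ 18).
(a) E[X] = 15.9500, Var(X) = 7.1775
(b) P(X = 15) = 0.138053
(c) P(X ≤ 18) = 0.829153
(d) P(15 ≤ X ≤ 18) = 0.536121

We have X ~ Binomial(n=29, p=0.55).

(a) Moments:
E[X] = 15.9500
Var(X) = 7.1775
σ = √Var(X) = 2.6791

(b) Point probability using PMF:
P(X = 15) = 0.138053

(c) Cumulative probability using CDF:
P(X ≤ 18) = F(18) = 0.829153

(d) Range probability:
P(15 ≤ X ≤ 18) = P(X ≤ 18) - P(X ≤ 14)
                   = F(18) - F(14)
                   = 0.829153 - 0.293032
                   = 0.536121

This means approximately 53.6% of outcomes fall in the interval [15, 18].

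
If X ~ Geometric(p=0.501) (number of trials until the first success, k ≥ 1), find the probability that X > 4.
0.062001

We have X ~ Geometric(p=0.501) (number of trials until the first success, k ≥ 1).

P(X > 4) = 1 - P(X ≤ 4)
                = 1 - F(4)
                = 1 - 0.937999
                = 0.062001

So there's approximately a 6.2% chance that X exceeds 4.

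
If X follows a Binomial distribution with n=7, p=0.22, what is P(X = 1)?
0.346807

We have X ~ Binomial(n=7, p=0.22).

For a Binomial distribution, the PMF gives us the probability of each outcome.

Using the PMF formula:
P(X = 1) = 0.346807

Rounded to 4 decimal places: 0.3468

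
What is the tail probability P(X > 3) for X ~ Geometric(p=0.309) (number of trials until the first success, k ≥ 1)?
0.329939

We have X ~ Geometric(p=0.309) (number of trials until the first success, k ≥ 1).

P(X > 3) = 1 - P(X ≤ 3)
                = 1 - F(3)
                = 1 - 0.670061
                = 0.329939

So there's approximately a 33.0% chance that X exceeds 3.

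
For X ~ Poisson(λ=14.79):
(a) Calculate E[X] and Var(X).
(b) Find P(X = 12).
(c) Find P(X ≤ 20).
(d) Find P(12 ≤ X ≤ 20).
(a) E[X] = 14.7900, Var(X) = 14.7900
(b) P(X = 12) = 0.086311
(c) P(X ≤ 20) = 0.925504
(d) P(12 ≤ X ≤ 20) = 0.726439

We have X ~ Poisson(λ=14.79).

(a) Moments:
E[X] = 14.7900
Var(X) = 14.7900
σ = √Var(X) = 3.8458

(b) Point probability using PMF:
P(X = 12) = 0.086311

(c) Cumulative probability using CDF:
P(X ≤ 20) = F(20) = 0.925504

(d) Range probability:
P(12 ≤ X ≤ 20) = P(X ≤ 20) - P(X ≤ 11)
                   = F(20) - F(11)
                   = 0.925504 - 0.199064
                   = 0.726439

This means approximately 72.6% of outcomes fall in the interval [12, 20].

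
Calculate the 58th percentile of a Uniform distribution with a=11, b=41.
28.4000

We have X ~ Uniform(a=11, b=41).

We want to find x such that P(X ≤ x) = 0.58.

This is the 58th percentile, which means 58% of values fall below this point.

Using the inverse CDF (quantile function):
x = F⁻¹(0.58) = 28.4000

Verification: P(X ≤ 28.4000) = 0.58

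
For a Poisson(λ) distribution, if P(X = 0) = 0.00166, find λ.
λ = 6.4009

For a Poisson(λ) distribution, the PMF at 0 is:
P(X = 0) = λ^0 e^(-λ) / 0! = e^(-λ)

Given P(X = 0) = 0.00166:
e^(-λ) = 0.00166
-λ = ln(0.00166)
λ = -ln(0.00166) = 6.4009

Verification: e^(-6.4009) = 0.00166 ✓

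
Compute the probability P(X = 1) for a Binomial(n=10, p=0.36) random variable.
0.064852

We have X ~ Binomial(n=10, p=0.36).

For a Binomial distribution, the PMF gives us the probability of each outcome.

Using the PMF formula:
P(X = 1) = 0.064852

Rounded to 4 decimal places: 0.0649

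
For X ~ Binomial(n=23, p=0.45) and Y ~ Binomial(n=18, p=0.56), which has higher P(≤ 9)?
Y has higher probability (P(Y ≤ 9) = 0.3885 > P(X ≤ 9) = 0.3636)

Compute P(≤ 9) for each distribution:

X ~ Binomial(n=23, p=0.45):
P(X ≤ 9) = 0.3636

Y ~ Binomial(n=18, p=0.56):
P(Y ≤ 9) = 0.3885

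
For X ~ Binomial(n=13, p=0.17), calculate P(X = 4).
0.111636

We have X ~ Binomial(n=13, p=0.17).

For a Binomial distribution, the PMF gives us the probability of each outcome.

Using the PMF formula:
P(X = 4) = 0.111636

Rounded to 4 decimal places: 0.1116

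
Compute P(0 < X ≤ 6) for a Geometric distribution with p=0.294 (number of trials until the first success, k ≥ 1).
0.876169

We have X ~ Geometric(p=0.294) (number of trials until the first success, k ≥ 1).

To find P(0 < X ≤ 6), we use:
P(0 < X ≤ 6) = P(X ≤ 6) - P(X ≤ 0)
                 = F(6) - F(0)
                 = 0.876169 - 0.000000
                 = 0.876169

So there's approximately a 87.6% chance that X falls in this range.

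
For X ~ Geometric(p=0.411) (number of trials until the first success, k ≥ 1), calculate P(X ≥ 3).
0.346921

We have X ~ Geometric(p=0.411) (number of trials until the first success, k ≥ 1).

For discrete distributions, P(X ≥ 3) = 1 - P(X ≤ 2).

P(X ≤ 2) = 0.653079
P(X ≥ 3) = 1 - 0.653079 = 0.346921

So there's approximately a 34.7% chance that X is at least 3.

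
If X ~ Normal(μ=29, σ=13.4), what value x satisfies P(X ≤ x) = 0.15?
15.1118

We have X ~ Normal(μ=29, σ=13.4).

We want to find x such that P(X ≤ x) = 0.15.

This is the 15th percentile, which means 15% of values fall below this point.

Using the inverse CDF (quantile function):
x = F⁻¹(0.15) = 15.1118

Verification: P(X ≤ 15.1118) = 0.15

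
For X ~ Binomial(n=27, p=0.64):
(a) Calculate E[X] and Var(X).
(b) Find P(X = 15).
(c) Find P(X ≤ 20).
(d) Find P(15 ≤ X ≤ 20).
(a) E[X] = 17.2800, Var(X) = 6.2208
(b) P(X = 15) = 0.101971
(c) P(X ≤ 20) = 0.904549
(d) P(15 ≤ X ≤ 20) = 0.771380

We have X ~ Binomial(n=27, p=0.64).

(a) Moments:
E[X] = 17.2800
Var(X) = 6.2208
σ = √Var(X) = 2.4942

(b) Point probability using PMF:
P(X = 15) = 0.101971

(c) Cumulative probability using CDF:
P(X ≤ 20) = F(20) = 0.904549

(d) Range probability:
P(15 ≤ X ≤ 20) = P(X ≤ 20) - P(X ≤ 14)
                   = F(20) - F(14)
                   = 0.904549 - 0.133169
                   = 0.771380

This means approximately 77.1% of outcomes fall in the interval [15, 20].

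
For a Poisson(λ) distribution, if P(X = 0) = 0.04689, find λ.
λ = 3.0600

For a Poisson(λ) distribution, the PMF at 0 is:
P(X = 0) = λ^0 e^(-λ) / 0! = e^(-λ)

Given P(X = 0) = 0.04689:
e^(-λ) = 0.04689
-λ = ln(0.04689)
λ = -ln(0.04689) = 3.0600

Verification: e^(-3.0600) = 0.04689 ✓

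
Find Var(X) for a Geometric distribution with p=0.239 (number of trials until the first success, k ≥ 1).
13.3226

We have X ~ Geometric(p=0.239) (number of trials until the first success, k ≥ 1).

For a Geometric distribution with p=0.239 (number of trials until the first success, k ≥ 1):
Var(X) = 13.3226

The variance measures the spread of the distribution around the mean.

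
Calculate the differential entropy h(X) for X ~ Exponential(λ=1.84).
0.3902 nats

We have X ~ Exponential(λ=1.84).

The differential entropy measures the uncertainty or information content of the distribution.

For an Exponential distribution with λ=1.84:
h(X) = 0.3902 nats

(In bits, this would be 0.5630 bits.)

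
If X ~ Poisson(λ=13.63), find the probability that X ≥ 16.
0.294581

We have X ~ Poisson(λ=13.63).

For discrete distributions, P(X ≥ 16) = 1 - P(X ≤ 15).

P(X ≤ 15) = 0.705419
P(X ≥ 16) = 1 - 0.705419 = 0.294581

So there's approximately a 29.5% chance that X is at least 16.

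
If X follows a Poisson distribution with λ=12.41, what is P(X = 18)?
0.031042

We have X ~ Poisson(λ=12.41).

For a Poisson distribution, the PMF gives us the probability of each outcome.

Using the PMF formula:
P(X = 18) = 0.031042

Rounded to 4 decimal places: 0.0310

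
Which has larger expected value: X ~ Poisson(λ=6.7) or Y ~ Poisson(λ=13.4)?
Y has larger mean (13.4000 > 6.7000)

Compute the expected value for each distribution:

X ~ Poisson(λ=6.7):
E[X] = 6.7000

Y ~ Poisson(λ=13.4):
E[Y] = 13.4000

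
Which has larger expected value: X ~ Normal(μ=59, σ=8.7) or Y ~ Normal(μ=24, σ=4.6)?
X has larger mean (59.0000 > 24.0000)

Compute the expected value for each distribution:

X ~ Normal(μ=59, σ=8.7):
E[X] = 59.0000

Y ~ Normal(μ=24, σ=4.6):
E[Y] = 24.0000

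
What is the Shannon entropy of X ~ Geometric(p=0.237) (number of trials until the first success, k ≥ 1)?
2.3105 nats

We have X ~ Geometric(p=0.237) (number of trials until the first success, k ≥ 1).

The Shannon entropy measures the uncertainty or information content of the distribution.

For a Geometric distribution with p=0.237 (number of trials until the first success, k ≥ 1):
H(X) = 2.3105 nats

(In bits, this would be 3.3334 bits.)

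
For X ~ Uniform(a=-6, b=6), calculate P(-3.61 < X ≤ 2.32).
0.494167

We have X ~ Uniform(a=-6, b=6).

To find P(-3.61 < X ≤ 2.32), we use:
P(-3.61 < X ≤ 2.32) = P(X ≤ 2.32) - P(X ≤ -3.61)
                 = F(2.32) - F(-3.61)
                 = 0.693333 - 0.199167
                 = 0.494167

So there's approximately a 49.4% chance that X falls in this range.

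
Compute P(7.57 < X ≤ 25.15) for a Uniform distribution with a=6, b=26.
0.879000

We have X ~ Uniform(a=6, b=26).

To find P(7.57 < X ≤ 25.15), we use:
P(7.57 < X ≤ 25.15) = P(X ≤ 25.15) - P(X ≤ 7.57)
                 = F(25.15) - F(7.57)
                 = 0.957500 - 0.078500
                 = 0.879000

So there's approximately a 87.9% chance that X falls in this range.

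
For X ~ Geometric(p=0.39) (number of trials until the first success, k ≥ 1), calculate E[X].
2.5641

We have X ~ Geometric(p=0.39) (number of trials until the first success, k ≥ 1).

For a Geometric distribution with p=0.39 (number of trials until the first success, k ≥ 1):
E[X] = 2.5641

This is the expected (average) value of X.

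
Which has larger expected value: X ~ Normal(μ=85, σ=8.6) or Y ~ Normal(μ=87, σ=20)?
Y has larger mean (87.0000 > 85.0000)

Compute the expected value for each distribution:

X ~ Normal(μ=85, σ=8.6):
E[X] = 85.0000

Y ~ Normal(μ=87, σ=20):
E[Y] = 87.0000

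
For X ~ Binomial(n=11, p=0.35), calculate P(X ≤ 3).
0.425550

We have X ~ Binomial(n=11, p=0.35).

The CDF gives us P(X ≤ k).

Using the CDF:
P(X ≤ 3) = 0.425550

This means there's approximately a 42.6% chance that X is at most 3.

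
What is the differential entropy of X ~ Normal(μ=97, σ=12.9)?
3.9762 nats

We have X ~ Normal(μ=97, σ=12.9).

The differential entropy measures the uncertainty or information content of the distribution.

For a Normal distribution with μ=97, σ=12.9:
h(X) = 3.9762 nats

(In bits, this would be 5.7364 bits.)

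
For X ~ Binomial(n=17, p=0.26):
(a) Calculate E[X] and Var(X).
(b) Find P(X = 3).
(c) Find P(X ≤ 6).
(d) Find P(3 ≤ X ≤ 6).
(a) E[X] = 4.4200, Var(X) = 3.2708
(b) P(X = 3) = 0.176471
(c) P(X ≤ 6) = 0.873205
(d) P(3 ≤ X ≤ 6) = 0.731031

We have X ~ Binomial(n=17, p=0.26).

(a) Moments:
E[X] = 4.4200
Var(X) = 3.2708
σ = √Var(X) = 1.8085

(b) Point probability using PMF:
P(X = 3) = 0.176471

(c) Cumulative probability using CDF:
P(X ≤ 6) = F(6) = 0.873205

(d) Range probability:
P(3 ≤ X ≤ 6) = P(X ≤ 6) - P(X ≤ 2)
                   = F(6) - F(2)
                   = 0.873205 - 0.142174
                   = 0.731031

This means approximately 73.1% of outcomes fall in the interval [3, 6].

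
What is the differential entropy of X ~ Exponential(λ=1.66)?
0.4932 nats

We have X ~ Exponential(λ=1.66).

The differential entropy measures the uncertainty or information content of the distribution.

For an Exponential distribution with λ=1.66:
h(X) = 0.4932 nats

(In bits, this would be 0.7115 bits.)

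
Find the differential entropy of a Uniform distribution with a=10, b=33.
3.1355 nats

We have X ~ Uniform(a=10, b=33).

The differential entropy measures the uncertainty or information content of the distribution.

For a Uniform distribution with a=10, b=33:
h(X) = 3.1355 nats

(In bits, this would be 4.5236 bits.)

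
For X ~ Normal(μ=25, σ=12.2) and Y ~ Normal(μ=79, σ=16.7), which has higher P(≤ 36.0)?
X has higher probability (P(X ≤ 36.0) = 0.8164 > P(Y ≤ 36.0) = 0.0050)

Compute P(≤ 36.0) for each distribution:

X ~ Normal(μ=25, σ=12.2):
P(X ≤ 36.0) = 0.8164

Y ~ Normal(μ=79, σ=16.7):
P(Y ≤ 36.0) = 0.0050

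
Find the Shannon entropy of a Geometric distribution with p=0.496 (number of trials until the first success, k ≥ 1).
1.3974 nats

We have X ~ Geometric(p=0.496) (number of trials until the first success, k ≥ 1).

The Shannon entropy measures the uncertainty or information content of the distribution.

For a Geometric distribution with p=0.496 (number of trials until the first success, k ≥ 1):
H(X) = 1.3974 nats

(In bits, this would be 2.0160 bits.)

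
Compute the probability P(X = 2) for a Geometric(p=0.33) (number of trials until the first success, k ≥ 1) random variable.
0.221100

We have X ~ Geometric(p=0.33) (number of trials until the first success, k ≥ 1).

For a Geometric distribution, the PMF gives us the probability of each outcome.

Using the PMF formula:
P(X = 2) = 0.221100

Rounded to 4 decimal places: 0.2211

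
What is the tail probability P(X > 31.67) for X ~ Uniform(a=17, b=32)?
0.022000

We have X ~ Uniform(a=17, b=32).

P(X > 31.67) = 1 - P(X ≤ 31.67)
                = 1 - F(31.67)
                = 1 - 0.978000
                = 0.022000

So there's approximately a 2.2% chance that X exceeds 31.67.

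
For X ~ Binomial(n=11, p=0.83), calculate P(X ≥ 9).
0.716075

We have X ~ Binomial(n=11, p=0.83).

For discrete distributions, P(X ≥ 9) = 1 - P(X ≤ 8).

P(X ≤ 8) = 0.283925
P(X ≥ 9) = 1 - 0.283925 = 0.716075

So there's approximately a 71.6% chance that X is at least 9.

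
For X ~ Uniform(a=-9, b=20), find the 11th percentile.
-5.8100

We have X ~ Uniform(a=-9, b=20).

We want to find x such that P(X ≤ x) = 0.11.

This is the 11th percentile, which means 11% of values fall below this point.

Using the inverse CDF (quantile function):
x = F⁻¹(0.11) = -5.8100

Verification: P(X ≤ -5.8100) = 0.11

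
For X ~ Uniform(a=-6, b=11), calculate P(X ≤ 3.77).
0.574706

We have X ~ Uniform(a=-6, b=11).

The CDF gives us P(X ≤ k).

Using the CDF:
P(X ≤ 3.77) = 0.574706

This means there's approximately a 57.5% chance that X is at most 3.77.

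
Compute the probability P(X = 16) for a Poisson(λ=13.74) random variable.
0.083169

We have X ~ Poisson(λ=13.74).

For a Poisson distribution, the PMF gives us the probability of each outcome.

Using the PMF formula:
P(X = 16) = 0.083169

Rounded to 4 decimal places: 0.0832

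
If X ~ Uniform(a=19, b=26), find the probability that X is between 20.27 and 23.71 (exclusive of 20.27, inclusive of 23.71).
0.491429

We have X ~ Uniform(a=19, b=26).

To find P(20.27 < X ≤ 23.71), we use:
P(20.27 < X ≤ 23.71) = P(X ≤ 23.71) - P(X ≤ 20.27)
                 = F(23.71) - F(20.27)
                 = 0.672857 - 0.181429
                 = 0.491429

So there's approximately a 49.1% chance that X falls in this range.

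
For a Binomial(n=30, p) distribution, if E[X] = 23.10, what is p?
p = 0.77

For a Binomial(n, p) distribution:
E[X] = n × p

Given n = 30 and E[X] = 23.10:
23.10 = 30 × p
p = 23.10 / 30 = 0.77

Verification: Binomial(30, 0.77) has E[X] = 23.10 ✓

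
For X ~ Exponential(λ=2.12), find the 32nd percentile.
0.1819

We have X ~ Exponential(λ=2.12).

We want to find x such that P(X ≤ x) = 0.32.

This is the 32nd percentile, which means 32% of values fall below this point.

Using the inverse CDF (quantile function):
x = F⁻¹(0.32) = 0.1819

Verification: P(X ≤ 0.1819) = 0.32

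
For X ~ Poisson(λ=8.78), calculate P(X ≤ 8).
0.484972

We have X ~ Poisson(λ=8.78).

The CDF gives us P(X ≤ k).

Using the CDF:
P(X ≤ 8) = 0.484972

This means there's approximately a 48.5% chance that X is at most 8.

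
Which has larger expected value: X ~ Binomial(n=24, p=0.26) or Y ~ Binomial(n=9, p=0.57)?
X has larger mean (6.2400 > 5.1300)

Compute the expected value for each distribution:

X ~ Binomial(n=24, p=0.26):
E[X] = 6.2400

Y ~ Binomial(n=9, p=0.57):
E[Y] = 5.1300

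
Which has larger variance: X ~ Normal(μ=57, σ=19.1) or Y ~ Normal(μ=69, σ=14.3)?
X has larger variance (364.8100 > 204.4900)

Compute the variance for each distribution:

X ~ Normal(μ=57, σ=19.1):
Var(X) = 364.8100

Y ~ Normal(μ=69, σ=14.3):
Var(Y) = 204.4900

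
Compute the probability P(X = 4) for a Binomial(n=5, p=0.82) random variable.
0.406910

We have X ~ Binomial(n=5, p=0.82).

For a Binomial distribution, the PMF gives us the probability of each outcome.

Using the PMF formula:
P(X = 4) = 0.406910

Rounded to 4 decimal places: 0.4069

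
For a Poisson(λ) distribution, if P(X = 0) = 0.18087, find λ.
λ = 1.7100

For a Poisson(λ) distribution, the PMF at 0 is:
P(X = 0) = λ^0 e^(-λ) / 0! = e^(-λ)

Given P(X = 0) = 0.18087:
e^(-λ) = 0.18087
-λ = ln(0.18087)
λ = -ln(0.18087) = 1.7100

Verification: e^(-1.7100) = 0.18087 ✓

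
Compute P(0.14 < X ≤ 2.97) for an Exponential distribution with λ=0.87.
0.809846

We have X ~ Exponential(λ=0.87).

To find P(0.14 < X ≤ 2.97), we use:
P(0.14 < X ≤ 2.97) = P(X ≤ 2.97) - P(X ≤ 0.14)
                 = F(2.97) - F(0.14)
                 = 0.924521 - 0.114675
                 = 0.809846

So there's approximately a 81.0% chance that X falls in this range.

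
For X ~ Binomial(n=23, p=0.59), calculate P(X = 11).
0.091998

We have X ~ Binomial(n=23, p=0.59).

For a Binomial distribution, the PMF gives us the probability of each outcome.

Using the PMF formula:
P(X = 11) = 0.091998

Rounded to 4 decimal places: 0.0920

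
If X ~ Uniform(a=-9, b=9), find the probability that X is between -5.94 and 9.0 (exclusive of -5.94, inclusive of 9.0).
0.830000

We have X ~ Uniform(a=-9, b=9).

To find P(-5.94 < X ≤ 9.0), we use:
P(-5.94 < X ≤ 9.0) = P(X ≤ 9.0) - P(X ≤ -5.94)
                 = F(9.0) - F(-5.94)
                 = 1.000000 - 0.170000
                 = 0.830000

So there's approximately a 83.0% chance that X falls in this range.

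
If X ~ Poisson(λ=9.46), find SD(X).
3.0757

We have X ~ Poisson(λ=9.46).

For a Poisson distribution with λ=9.46:
σ = √Var(X) = 3.0757

The standard deviation is the square root of the variance.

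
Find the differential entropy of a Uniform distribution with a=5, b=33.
3.3322 nats

We have X ~ Uniform(a=5, b=33).

The differential entropy measures the uncertainty or information content of the distribution.

For a Uniform distribution with a=5, b=33:
h(X) = 3.3322 nats

(In bits, this would be 4.8074 bits.)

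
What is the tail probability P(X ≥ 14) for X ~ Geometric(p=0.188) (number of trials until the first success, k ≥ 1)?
0.066716

We have X ~ Geometric(p=0.188) (number of trials until the first success, k ≥ 1).

For discrete distributions, P(X ≥ 14) = 1 - P(X ≤ 13).

P(X ≤ 13) = 0.933284
P(X ≥ 14) = 1 - 0.933284 = 0.066716

So there's approximately a 6.7% chance that X is at least 14.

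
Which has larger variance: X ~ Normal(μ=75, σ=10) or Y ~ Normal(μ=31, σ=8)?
X has larger variance (100.0000 > 64.0000)

Compute the variance for each distribution:

X ~ Normal(μ=75, σ=10):
Var(X) = 100.0000

Y ~ Normal(μ=31, σ=8):
Var(Y) = 64.0000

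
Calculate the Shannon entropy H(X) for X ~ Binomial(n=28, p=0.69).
2.3116 nats

We have X ~ Binomial(n=28, p=0.69).

The Shannon entropy measures the uncertainty or information content of the distribution.

For a Binomial distribution with n=28, p=0.69:
H(X) = 2.3116 nats

(In bits, this would be 3.3349 bits.)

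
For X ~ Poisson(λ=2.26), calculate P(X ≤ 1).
0.340183

We have X ~ Poisson(λ=2.26).

The CDF gives us P(X ≤ k).

Using the CDF:
P(X ≤ 1) = 0.340183

This means there's approximately a 34.0% chance that X is at most 1.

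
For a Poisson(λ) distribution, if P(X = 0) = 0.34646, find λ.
λ = 1.0600

For a Poisson(λ) distribution, the PMF at 0 is:
P(X = 0) = λ^0 e^(-λ) / 0! = e^(-λ)

Given P(X = 0) = 0.34646:
e^(-λ) = 0.34646
-λ = ln(0.34646)
λ = -ln(0.34646) = 1.0600

Verification: e^(-1.0600) = 0.34646 ✓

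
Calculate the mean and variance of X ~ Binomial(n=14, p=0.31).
E[X] = 4.3400, Var(X) = 2.9946

We have X ~ Binomial(n=14, p=0.31).

For a Binomial distribution with n=14, p=0.31:

Expected value:
E[X] = 4.3400

Variance:
Var(X) = 2.9946

Standard deviation:
σ = √Var(X) = 1.7305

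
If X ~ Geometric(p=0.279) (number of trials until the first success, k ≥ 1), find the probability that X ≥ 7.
0.140479

We have X ~ Geometric(p=0.279) (number of trials until the first success, k ≥ 1).

For discrete distributions, P(X ≥ 7) = 1 - P(X ≤ 6).

P(X ≤ 6) = 0.859521
P(X ≥ 7) = 1 - 0.859521 = 0.140479

So there's approximately a 14.0% chance that X is at least 7.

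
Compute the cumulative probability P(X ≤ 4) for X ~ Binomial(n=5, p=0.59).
0.928508

We have X ~ Binomial(n=5, p=0.59).

The CDF gives us P(X ≤ k).

Using the CDF:
P(X ≤ 4) = 0.928508

This means there's approximately a 92.9% chance that X is at most 4.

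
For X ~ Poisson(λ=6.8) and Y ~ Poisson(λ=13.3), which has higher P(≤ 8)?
X has higher probability (P(X ≤ 8) = 0.7548 > P(Y ≤ 8) = 0.0868)

Compute P(≤ 8) for each distribution:

X ~ Poisson(λ=6.8):
P(X ≤ 8) = 0.7548

Y ~ Poisson(λ=13.3):
P(Y ≤ 8) = 0.0868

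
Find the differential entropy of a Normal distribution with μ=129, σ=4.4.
2.9005 nats

We have X ~ Normal(μ=129, σ=4.4).

The differential entropy measures the uncertainty or information content of the distribution.

For a Normal distribution with μ=129, σ=4.4:
h(X) = 2.9005 nats

(In bits, this would be 4.1846 bits.)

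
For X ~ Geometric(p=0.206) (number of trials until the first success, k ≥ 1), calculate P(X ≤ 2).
0.369564

We have X ~ Geometric(p=0.206) (number of trials until the first success, k ≥ 1).

The CDF gives us P(X ≤ k).

Using the CDF:
P(X ≤ 2) = 0.369564

This means there's approximately a 37.0% chance that X is at most 2.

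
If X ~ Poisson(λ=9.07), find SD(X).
3.0116

We have X ~ Poisson(λ=9.07).

For a Poisson distribution with λ=9.07:
σ = √Var(X) = 3.0116

The standard deviation is the square root of the variance.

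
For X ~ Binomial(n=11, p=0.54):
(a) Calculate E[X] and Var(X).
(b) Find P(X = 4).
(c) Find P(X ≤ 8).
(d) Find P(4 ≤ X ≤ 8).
(a) E[X] = 5.9400, Var(X) = 2.7324
(b) P(X = 4) = 0.122291
(c) P(X ≤ 8) = 0.942755
(d) P(4 ≤ X ≤ 8) = 0.873163

We have X ~ Binomial(n=11, p=0.54).

(a) Moments:
E[X] = 5.9400
Var(X) = 2.7324
σ = √Var(X) = 1.6530

(b) Point probability using PMF:
P(X = 4) = 0.122291

(c) Cumulative probability using CDF:
P(X ≤ 8) = F(8) = 0.942755

(d) Range probability:
P(4 ≤ X ≤ 8) = P(X ≤ 8) - P(X ≤ 3)
                   = F(8) - F(3)
                   = 0.942755 - 0.069592
                   = 0.873163

This means approximately 87.3% of outcomes fall in the interval [4, 8].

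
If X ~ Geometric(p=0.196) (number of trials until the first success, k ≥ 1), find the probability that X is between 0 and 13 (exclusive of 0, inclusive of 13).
0.941342

We have X ~ Geometric(p=0.196) (number of trials until the first success, k ≥ 1).

To find P(0 < X ≤ 13), we use:
P(0 < X ≤ 13) = P(X ≤ 13) - P(X ≤ 0)
                 = F(13) - F(0)
                 = 0.941342 - 0.000000
                 = 0.941342

So there's approximately a 94.1% chance that X falls in this range.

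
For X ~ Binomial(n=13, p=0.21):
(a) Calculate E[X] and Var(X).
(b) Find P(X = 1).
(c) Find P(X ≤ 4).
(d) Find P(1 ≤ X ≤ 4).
(a) E[X] = 2.7300, Var(X) = 2.1567
(b) P(X = 1) = 0.161320
(c) P(X ≤ 4) = 0.882736
(d) P(1 ≤ X ≤ 4) = 0.836054

We have X ~ Binomial(n=13, p=0.21).

(a) Moments:
E[X] = 2.7300
Var(X) = 2.1567
σ = √Var(X) = 1.4686

(b) Point probability using PMF:
P(X = 1) = 0.161320

(c) Cumulative probability using CDF:
P(X ≤ 4) = F(4) = 0.882736

(d) Range probability:
P(1 ≤ X ≤ 4) = P(X ≤ 4) - P(X ≤ 0)
                   = F(4) - F(0)
                   = 0.882736 - 0.046682
                   = 0.836054

This means approximately 83.6% of outcomes fall in the interval [1, 4].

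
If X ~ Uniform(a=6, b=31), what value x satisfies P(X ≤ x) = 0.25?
12.2500

We have X ~ Uniform(a=6, b=31).

We want to find x such that P(X ≤ x) = 0.25.

This is the 25th percentile, which means 25% of values fall below this point.

Using the inverse CDF (quantile function):
x = F⁻¹(0.25) = 12.2500

Verification: P(X ≤ 12.2500) = 0.25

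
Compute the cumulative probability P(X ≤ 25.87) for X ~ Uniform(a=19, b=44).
0.274800

We have X ~ Uniform(a=19, b=44).

The CDF gives us P(X ≤ k).

Using the CDF:
P(X ≤ 25.87) = 0.274800

This means there's approximately a 27.5% chance that X is at most 25.87.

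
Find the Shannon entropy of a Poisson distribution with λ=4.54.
2.1537 nats

We have X ~ Poisson(λ=4.54).

The Shannon entropy measures the uncertainty or information content of the distribution.

For a Poisson distribution with λ=4.54:
H(X) = 2.1537 nats

(In bits, this would be 3.1072 bits.)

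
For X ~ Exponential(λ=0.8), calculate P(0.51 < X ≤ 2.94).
0.569800

We have X ~ Exponential(λ=0.8).

To find P(0.51 < X ≤ 2.94), we use:
P(0.51 < X ≤ 2.94) = P(X ≤ 2.94) - P(X ≤ 0.51)
                 = F(2.94) - F(0.51)
                 = 0.904821 - 0.335021
                 = 0.569800

So there's approximately a 57.0% chance that X falls in this range.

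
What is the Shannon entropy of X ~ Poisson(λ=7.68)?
2.4265 nats

We have X ~ Poisson(λ=7.68).

The Shannon entropy measures the uncertainty or information content of the distribution.

For a Poisson distribution with λ=7.68:
H(X) = 2.4265 nats

(In bits, this would be 3.5007 bits.)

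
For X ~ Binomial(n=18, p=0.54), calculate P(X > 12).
0.092778

We have X ~ Binomial(n=18, p=0.54).

P(X > 12) = 1 - P(X ≤ 12)
                = 1 - F(12)
                = 1 - 0.907222
                = 0.092778

So there's approximately a 9.3% chance that X exceeds 12.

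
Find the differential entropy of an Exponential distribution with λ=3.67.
-0.3002 nats

We have X ~ Exponential(λ=3.67).

The differential entropy measures the uncertainty or information content of the distribution.

For an Exponential distribution with λ=3.67:
h(X) = -0.3002 nats

(In bits, this would be -0.4331 bits.)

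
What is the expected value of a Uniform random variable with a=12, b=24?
18.0000

We have X ~ Uniform(a=12, b=24).

For a Uniform distribution with a=12, b=24:
E[X] = 18.0000

This is the expected (average) value of X.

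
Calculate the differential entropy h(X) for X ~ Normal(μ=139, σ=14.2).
4.0722 nats

We have X ~ Normal(μ=139, σ=14.2).

The differential entropy measures the uncertainty or information content of the distribution.

For a Normal distribution with μ=139, σ=14.2:
h(X) = 4.0722 nats

(In bits, this would be 5.8749 bits.)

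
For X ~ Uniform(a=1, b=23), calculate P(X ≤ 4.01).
0.136818

We have X ~ Uniform(a=1, b=23).

The CDF gives us P(X ≤ k).

Using the CDF:
P(X ≤ 4.01) = 0.136818

This means there's approximately a 13.7% chance that X is at most 4.01.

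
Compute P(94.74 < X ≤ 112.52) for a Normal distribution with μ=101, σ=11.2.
0.560054

We have X ~ Normal(μ=101, σ=11.2).

To find P(94.74 < X ≤ 112.52), we use:
P(94.74 < X ≤ 112.52) = P(X ≤ 112.52) - P(X ≤ 94.74)
                 = F(112.52) - F(94.74)
                 = 0.848159 - 0.288105
                 = 0.560054

So there's approximately a 56.0% chance that X falls in this range.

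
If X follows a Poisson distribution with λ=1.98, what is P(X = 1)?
0.273377

We have X ~ Poisson(λ=1.98).

For a Poisson distribution, the PMF gives us the probability of each outcome.

Using the PMF formula:
P(X = 1) = 0.273377

Rounded to 4 decimal places: 0.2734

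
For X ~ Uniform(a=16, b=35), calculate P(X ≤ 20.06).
0.213684

We have X ~ Uniform(a=16, b=35).

The CDF gives us P(X ≤ k).

Using the CDF:
P(X ≤ 20.06) = 0.213684

This means there's approximately a 21.4% chance that X is at most 20.06.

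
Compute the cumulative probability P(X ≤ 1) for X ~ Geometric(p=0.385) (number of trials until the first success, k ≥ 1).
0.385000

We have X ~ Geometric(p=0.385) (number of trials until the first success, k ≥ 1).

The CDF gives us P(X ≤ k).

Using the CDF:
P(X ≤ 1) = 0.385000

This means there's approximately a 38.5% chance that X is at most 1.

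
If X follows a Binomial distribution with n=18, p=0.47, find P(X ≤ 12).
0.972500

We have X ~ Binomial(n=18, p=0.47).

The CDF gives us P(X ≤ k).

Using the CDF:
P(X ≤ 12) = 0.972500

This means there's approximately a 97.2% chance that X is at most 12.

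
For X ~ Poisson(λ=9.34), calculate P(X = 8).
0.126166

We have X ~ Poisson(λ=9.34).

For a Poisson distribution, the PMF gives us the probability of each outcome.

Using the PMF formula:
P(X = 8) = 0.126166

Rounded to 4 decimal places: 0.1262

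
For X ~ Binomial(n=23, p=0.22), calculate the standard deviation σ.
1.9867

We have X ~ Binomial(n=23, p=0.22).

For a Binomial distribution with n=23, p=0.22:
σ = √Var(X) = 1.9867

The standard deviation is the square root of the variance.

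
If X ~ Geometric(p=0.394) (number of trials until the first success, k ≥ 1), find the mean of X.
2.5381

We have X ~ Geometric(p=0.394) (number of trials until the first success, k ≥ 1).

For a Geometric distribution with p=0.394 (number of trials until the first success, k ≥ 1):
E[X] = 2.5381

This is the expected (average) value of X.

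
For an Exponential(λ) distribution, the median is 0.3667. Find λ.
λ = 1.8902

For X ~ Exponential(λ), the CDF is F(x) = 1 - e^(-λx).
The median m satisfies F(m) = 0.5:
1 - e^(-λm) = 0.5
e^(-λm) = 0.5
λm = ln(2)
m = ln(2) / λ

Given m = 0.3667:
λ = ln(2) / 0.3667 = 0.693147 / 0.3667 = 1.8902

Verification: ln(2) / 1.8902 = 0.3667 ✓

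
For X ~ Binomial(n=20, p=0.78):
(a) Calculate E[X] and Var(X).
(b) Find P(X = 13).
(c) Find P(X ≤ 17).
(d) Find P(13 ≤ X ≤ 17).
(a) E[X] = 15.6000, Var(X) = 3.4320
(b) P(X = 13) = 0.076490
(c) P(X ≤ 17) = 0.848828
(d) P(13 ≤ X ≤ 17) = 0.795180

We have X ~ Binomial(n=20, p=0.78).

(a) Moments:
E[X] = 15.6000
Var(X) = 3.4320
σ = √Var(X) = 1.8526

(b) Point probability using PMF:
P(X = 13) = 0.076490

(c) Cumulative probability using CDF:
P(X ≤ 17) = F(17) = 0.848828

(d) Range probability:
P(13 ≤ X ≤ 17) = P(X ≤ 17) - P(X ≤ 12)
                   = F(17) - F(12)
                   = 0.848828 - 0.053648
                   = 0.795180

This means approximately 79.5% of outcomes fall in the interval [13, 17].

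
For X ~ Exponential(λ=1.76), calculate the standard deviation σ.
0.5682

We have X ~ Exponential(λ=1.76).

For an Exponential distribution with λ=1.76:
σ = √Var(X) = 0.5682

The standard deviation is the square root of the variance.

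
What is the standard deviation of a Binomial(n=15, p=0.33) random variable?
1.8211

We have X ~ Binomial(n=15, p=0.33).

For a Binomial distribution with n=15, p=0.33:
σ = √Var(X) = 1.8211

The standard deviation is the square root of the variance.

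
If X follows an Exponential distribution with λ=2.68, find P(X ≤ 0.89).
0.907929

We have X ~ Exponential(λ=2.68).

The CDF gives us P(X ≤ k).

Using the CDF:
P(X ≤ 0.89) = 0.907929

This means there's approximately a 90.8% chance that X is at most 0.89.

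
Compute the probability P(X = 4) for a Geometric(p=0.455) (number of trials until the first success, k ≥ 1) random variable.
0.073655

We have X ~ Geometric(p=0.455) (number of trials until the first success, k ≥ 1).

For a Geometric distribution, the PMF gives us the probability of each outcome.

Using the PMF formula:
P(X = 4) = 0.073655

Rounded to 4 decimal places: 0.0737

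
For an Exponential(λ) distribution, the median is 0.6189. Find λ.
λ = 1.1200

For X ~ Exponential(λ), the CDF is F(x) = 1 - e^(-λx).
The median m satisfies F(m) = 0.5:
1 - e^(-λm) = 0.5
e^(-λm) = 0.5
λm = ln(2)
m = ln(2) / λ

Given m = 0.6189:
λ = ln(2) / 0.6189 = 0.693147 / 0.6189 = 1.1200

Verification: ln(2) / 1.1200 = 0.6189 ✓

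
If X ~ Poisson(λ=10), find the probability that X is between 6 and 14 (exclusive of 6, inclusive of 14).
0.786400

We have X ~ Poisson(λ=10).

To find P(6 < X ≤ 14), we use:
P(6 < X ≤ 14) = P(X ≤ 14) - P(X ≤ 6)
                 = F(14) - F(6)
                 = 0.916542 - 0.130141
                 = 0.786400

So there's approximately a 78.6% chance that X falls in this range.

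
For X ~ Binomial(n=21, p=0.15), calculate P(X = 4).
0.191228

We have X ~ Binomial(n=21, p=0.15).

For a Binomial distribution, the PMF gives us the probability of each outcome.

Using the PMF formula:
P(X = 4) = 0.191228

Rounded to 4 decimal places: 0.1912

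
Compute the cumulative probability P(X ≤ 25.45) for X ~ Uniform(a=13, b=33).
0.622500

We have X ~ Uniform(a=13, b=33).

The CDF gives us P(X ≤ k).

Using the CDF:
P(X ≤ 25.45) = 0.622500

This means there's approximately a 62.2% chance that X is at most 25.45.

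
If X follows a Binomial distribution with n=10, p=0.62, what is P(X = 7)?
0.231886

We have X ~ Binomial(n=10, p=0.62).

For a Binomial distribution, the PMF gives us the probability of each outcome.

Using the PMF formula:
P(X = 7) = 0.231886

Rounded to 4 decimal places: 0.2319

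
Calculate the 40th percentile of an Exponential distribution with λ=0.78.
0.6549

We have X ~ Exponential(λ=0.78).

We want to find x such that P(X ≤ x) = 0.4.

This is the 40th percentile, which means 40% of values fall below this point.

Using the inverse CDF (quantile function):
x = F⁻¹(0.4) = 0.6549

Verification: P(X ≤ 0.6549) = 0.4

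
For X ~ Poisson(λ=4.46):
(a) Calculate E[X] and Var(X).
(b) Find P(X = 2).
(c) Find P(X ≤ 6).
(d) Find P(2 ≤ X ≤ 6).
(a) E[X] = 4.4600, Var(X) = 4.4600
(b) P(X = 2) = 0.114997
(c) P(X ≤ 6) = 0.836141
(d) P(2 ≤ X ≤ 6) = 0.773010

We have X ~ Poisson(λ=4.46).

(a) Moments:
E[X] = 4.4600
Var(X) = 4.4600
σ = √Var(X) = 2.1119

(b) Point probability using PMF:
P(X = 2) = 0.114997

(c) Cumulative probability using CDF:
P(X ≤ 6) = F(6) = 0.836141

(d) Range probability:
P(2 ≤ X ≤ 6) = P(X ≤ 6) - P(X ≤ 1)
                   = F(6) - F(1)
                   = 0.836141 - 0.063131
                   = 0.773010

This means approximately 77.3% of outcomes fall in the interval [2, 6].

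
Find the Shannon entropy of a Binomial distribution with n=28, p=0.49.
2.3916 nats

We have X ~ Binomial(n=28, p=0.49).

The Shannon entropy measures the uncertainty or information content of the distribution.

For a Binomial distribution with n=28, p=0.49:
H(X) = 2.3916 nats

(In bits, this would be 3.4503 bits.)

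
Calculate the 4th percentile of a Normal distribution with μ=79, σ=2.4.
74.7984

We have X ~ Normal(μ=79, σ=2.4).

We want to find x such that P(X ≤ x) = 0.04.

This is the 4th percentile, which means 4% of values fall below this point.

Using the inverse CDF (quantile function):
x = F⁻¹(0.04) = 74.7984

Verification: P(X ≤ 74.7984) = 0.04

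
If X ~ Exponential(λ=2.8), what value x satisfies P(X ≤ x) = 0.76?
0.5097

We have X ~ Exponential(λ=2.8).

We want to find x such that P(X ≤ x) = 0.76.

This is the 76th percentile, which means 76% of values fall below this point.

Using the inverse CDF (quantile function):
x = F⁻¹(0.76) = 0.5097

Verification: P(X ≤ 0.5097) = 0.76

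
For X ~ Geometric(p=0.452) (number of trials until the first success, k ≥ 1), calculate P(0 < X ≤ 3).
0.835433

We have X ~ Geometric(p=0.452) (number of trials until the first success, k ≥ 1).

To find P(0 < X ≤ 3), we use:
P(0 < X ≤ 3) = P(X ≤ 3) - P(X ≤ 0)
                 = F(3) - F(0)
                 = 0.835433 - 0.000000
                 = 0.835433

So there's approximately a 83.5% chance that X falls in this range.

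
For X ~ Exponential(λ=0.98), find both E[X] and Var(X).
E[X] = 1.0204, Var(X) = 1.0412

We have X ~ Exponential(λ=0.98).

For an Exponential distribution with λ=0.98:

Expected value:
E[X] = 1.0204

Variance:
Var(X) = 1.0412

Standard deviation:
σ = √Var(X) = 1.0204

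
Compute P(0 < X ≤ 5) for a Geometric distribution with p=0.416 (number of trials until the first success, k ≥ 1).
0.932070

We have X ~ Geometric(p=0.416) (number of trials until the first success, k ≥ 1).

To find P(0 < X ≤ 5), we use:
P(0 < X ≤ 5) = P(X ≤ 5) - P(X ≤ 0)
                 = F(5) - F(0)
                 = 0.932070 - 0.000000
                 = 0.932070

So there's approximately a 93.2% chance that X falls in this range.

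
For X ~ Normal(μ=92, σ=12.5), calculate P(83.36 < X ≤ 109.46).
0.674043

We have X ~ Normal(μ=92, σ=12.5).

To find P(83.36 < X ≤ 109.46), we use:
P(83.36 < X ≤ 109.46) = P(X ≤ 109.46) - P(X ≤ 83.36)
                 = F(109.46) - F(83.36)
                 = 0.918763 - 0.244720
                 = 0.674043

So there's approximately a 67.4% chance that X falls in this range.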